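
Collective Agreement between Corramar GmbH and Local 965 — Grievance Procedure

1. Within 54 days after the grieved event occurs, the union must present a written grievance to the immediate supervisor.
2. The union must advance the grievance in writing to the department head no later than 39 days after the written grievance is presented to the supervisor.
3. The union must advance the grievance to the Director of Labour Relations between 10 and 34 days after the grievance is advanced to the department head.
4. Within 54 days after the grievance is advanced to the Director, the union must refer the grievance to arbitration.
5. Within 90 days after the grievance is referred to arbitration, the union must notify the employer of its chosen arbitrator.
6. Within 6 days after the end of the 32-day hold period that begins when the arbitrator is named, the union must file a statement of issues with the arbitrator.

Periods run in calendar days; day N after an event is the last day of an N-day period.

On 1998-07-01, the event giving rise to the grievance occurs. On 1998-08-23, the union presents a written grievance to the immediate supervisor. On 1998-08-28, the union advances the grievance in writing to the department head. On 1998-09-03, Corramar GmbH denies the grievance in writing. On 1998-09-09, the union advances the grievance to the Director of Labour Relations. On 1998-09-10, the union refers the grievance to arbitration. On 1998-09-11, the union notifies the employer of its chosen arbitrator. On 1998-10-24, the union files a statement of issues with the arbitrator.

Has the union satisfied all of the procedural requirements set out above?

No

(1) due by 1998-07-01 + 54 days = 1998-08-24; completed 1998-08-23, before the deadline.
(2) due by 1998-08-23 + 39 days = 1998-10-01; done 1998-08-28 — timely.
(3) the permitted window runs from 1998-08-28 + 10 = 1998-09-07 to 1998-08-28 + 34 = 1998-10-01; done 1998-09-09 — within the window.
(4) due by 1998-09-09 + 54 days = 1998-11-02; 1998-09-10 is within that limit.
(5) due by 1998-09-10 + 90 days = 1998-12-09; done 1998-09-11 — timely.
(6) due by 1998-10-13 + 6 days = 1998-10-19; not done until 1998-10-24, 5 days after the deadline.
No need to go further; step 6 was not satisfied.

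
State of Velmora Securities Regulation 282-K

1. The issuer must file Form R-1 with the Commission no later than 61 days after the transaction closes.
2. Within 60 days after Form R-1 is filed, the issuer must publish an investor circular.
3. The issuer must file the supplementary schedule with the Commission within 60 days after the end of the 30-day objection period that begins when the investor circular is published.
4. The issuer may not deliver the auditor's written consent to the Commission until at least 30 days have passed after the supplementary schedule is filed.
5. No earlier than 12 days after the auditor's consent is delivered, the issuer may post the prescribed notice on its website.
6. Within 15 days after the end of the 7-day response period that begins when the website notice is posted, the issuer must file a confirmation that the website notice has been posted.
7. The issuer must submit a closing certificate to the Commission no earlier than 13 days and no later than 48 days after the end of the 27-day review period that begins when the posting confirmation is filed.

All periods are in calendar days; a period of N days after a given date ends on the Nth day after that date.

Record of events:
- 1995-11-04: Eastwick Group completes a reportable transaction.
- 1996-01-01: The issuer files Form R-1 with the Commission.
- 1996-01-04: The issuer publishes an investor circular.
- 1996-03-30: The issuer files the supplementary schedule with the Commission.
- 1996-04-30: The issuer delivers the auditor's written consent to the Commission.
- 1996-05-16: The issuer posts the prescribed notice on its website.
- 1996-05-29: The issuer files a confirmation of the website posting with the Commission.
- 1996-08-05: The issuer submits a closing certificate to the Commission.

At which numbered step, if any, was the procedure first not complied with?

Step 1: 61 days after 1995-11-04 (when the transaction closes) is 1996-01-04; done 1996-01-01 — timely.
Step 2: 60 days after 1996-01-01 (when Form R-1 is filed) is 1996-03-01; 1996-01-04 is within that limit.
Step 3: 60 days after 1996-02-03 (end of the 30-day objection period, which began when the investor circular is published on 1996-01-04) is 1996-04-03; completed 1996-03-30, before the deadline.
Step 4: the earliest permitted date is 30 days after 1996-03-30 (when the supplementary schedule is filed), i.e. 1996-04-29; done 1996-04-30 — permitted.
Step 5: the earliest permitted date is 12 days after 1996-04-30 (when the auditor's consent is delivered), i.e. 1996-05-12; done 1996-05-16, after the minimum wait.
Step 6: 15 days after 1996-05-23 (end of the 7-day response period, which began when the website notice is posted on 1996-05-16) is 1996-06-07; 1996-05-29 is within that limit.
Step 7: the window is 13–48 days after 1996-06-25 (end of the 27-day review period, which began when the posting confirmation is filed on 1996-05-29), so 1996-07-08 through 1996-08-12; done 1996-08-05 — within the window.

None — every step was satisfied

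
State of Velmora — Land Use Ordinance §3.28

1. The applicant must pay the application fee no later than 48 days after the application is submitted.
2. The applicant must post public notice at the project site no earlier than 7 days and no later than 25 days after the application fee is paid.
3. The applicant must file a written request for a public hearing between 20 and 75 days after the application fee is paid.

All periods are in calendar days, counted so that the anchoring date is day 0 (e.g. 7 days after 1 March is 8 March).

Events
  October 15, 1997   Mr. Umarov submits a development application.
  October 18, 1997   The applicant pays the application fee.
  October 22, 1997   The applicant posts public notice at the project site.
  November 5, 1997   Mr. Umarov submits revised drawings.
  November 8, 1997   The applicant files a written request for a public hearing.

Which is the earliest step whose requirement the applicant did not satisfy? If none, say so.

Step 2

Step 1 — counting 48 days from October 15, 1997 (when the application is submitted) gives a deadline of December 2, 1997; done October 18, 1997 — timely.
Step 2 — 7 and 25 days from October 18, 1997 (when the application fee is paid) are October 25, 1997 and November 12, 1997 respectively; October 22, 1997 is 3 days too early.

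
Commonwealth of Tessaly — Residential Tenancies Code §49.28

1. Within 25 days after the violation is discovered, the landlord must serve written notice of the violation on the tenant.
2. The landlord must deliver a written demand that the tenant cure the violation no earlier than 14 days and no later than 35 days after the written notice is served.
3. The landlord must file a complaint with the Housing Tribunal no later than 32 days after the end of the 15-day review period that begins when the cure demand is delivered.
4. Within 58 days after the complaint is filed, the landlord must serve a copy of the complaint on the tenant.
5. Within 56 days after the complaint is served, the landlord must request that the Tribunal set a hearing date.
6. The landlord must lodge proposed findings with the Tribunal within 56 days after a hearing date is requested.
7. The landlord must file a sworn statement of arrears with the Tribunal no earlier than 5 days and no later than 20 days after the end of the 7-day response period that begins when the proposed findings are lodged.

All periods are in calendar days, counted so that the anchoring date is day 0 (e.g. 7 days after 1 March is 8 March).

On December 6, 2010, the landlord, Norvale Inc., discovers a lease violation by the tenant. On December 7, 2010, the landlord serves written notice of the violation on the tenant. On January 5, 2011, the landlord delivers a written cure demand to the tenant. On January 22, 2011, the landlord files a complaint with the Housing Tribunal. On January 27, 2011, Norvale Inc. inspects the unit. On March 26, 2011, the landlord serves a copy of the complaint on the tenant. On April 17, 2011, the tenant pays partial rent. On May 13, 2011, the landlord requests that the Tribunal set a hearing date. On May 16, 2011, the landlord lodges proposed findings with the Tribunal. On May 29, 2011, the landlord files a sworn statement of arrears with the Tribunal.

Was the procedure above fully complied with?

No

Step 1: 25 days after December 6, 2010 (when the violation is discovered) is December 31, 2010; December 7, 2010 is within that limit.
Step 2: the window is 14–35 days after December 7, 2010 (when the written notice is served), so December 21, 2010 through January 11, 2011; January 5, 2011 falls inside that range.
Step 3: 32 days after January 20, 2011 (end of the 15-day review period, which began when the cure demand is delivered on January 5, 2011) is February 21, 2011; January 22, 2011 is within that limit.
Step 4: 58 days after January 22, 2011 (when the complaint is filed) is March 21, 2011; done March 26, 2011 — 5 days late.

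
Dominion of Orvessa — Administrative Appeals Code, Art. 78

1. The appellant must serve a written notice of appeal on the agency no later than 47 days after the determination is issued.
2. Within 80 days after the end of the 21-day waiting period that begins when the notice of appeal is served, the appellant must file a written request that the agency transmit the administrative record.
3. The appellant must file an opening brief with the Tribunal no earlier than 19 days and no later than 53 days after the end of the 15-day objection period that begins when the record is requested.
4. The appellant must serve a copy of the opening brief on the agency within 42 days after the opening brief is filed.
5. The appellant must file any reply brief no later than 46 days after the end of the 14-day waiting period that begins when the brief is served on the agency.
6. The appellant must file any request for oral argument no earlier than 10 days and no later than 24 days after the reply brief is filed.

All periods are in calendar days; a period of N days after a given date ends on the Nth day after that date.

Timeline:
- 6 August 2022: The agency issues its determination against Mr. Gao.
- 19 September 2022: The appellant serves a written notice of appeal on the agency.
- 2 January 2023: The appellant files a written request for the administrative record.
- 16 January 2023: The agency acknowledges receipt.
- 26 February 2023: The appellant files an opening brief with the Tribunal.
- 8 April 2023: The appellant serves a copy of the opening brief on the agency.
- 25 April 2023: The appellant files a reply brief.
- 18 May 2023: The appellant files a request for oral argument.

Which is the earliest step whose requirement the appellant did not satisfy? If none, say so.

Step 1: 47 days after 6 August 2022 (when the determination is issued) is 22 September 2022; 19 September 2022 is within that limit.
Step 2: 80 days after 10 October 2022 (end of the 21-day waiting period, which began when the notice of appeal is served on 19 September 2022) is 29 December 2022; not done until 2 January 2023, 4 days after the deadline.
No need to go further; step 2 was not satisfied.

Step 2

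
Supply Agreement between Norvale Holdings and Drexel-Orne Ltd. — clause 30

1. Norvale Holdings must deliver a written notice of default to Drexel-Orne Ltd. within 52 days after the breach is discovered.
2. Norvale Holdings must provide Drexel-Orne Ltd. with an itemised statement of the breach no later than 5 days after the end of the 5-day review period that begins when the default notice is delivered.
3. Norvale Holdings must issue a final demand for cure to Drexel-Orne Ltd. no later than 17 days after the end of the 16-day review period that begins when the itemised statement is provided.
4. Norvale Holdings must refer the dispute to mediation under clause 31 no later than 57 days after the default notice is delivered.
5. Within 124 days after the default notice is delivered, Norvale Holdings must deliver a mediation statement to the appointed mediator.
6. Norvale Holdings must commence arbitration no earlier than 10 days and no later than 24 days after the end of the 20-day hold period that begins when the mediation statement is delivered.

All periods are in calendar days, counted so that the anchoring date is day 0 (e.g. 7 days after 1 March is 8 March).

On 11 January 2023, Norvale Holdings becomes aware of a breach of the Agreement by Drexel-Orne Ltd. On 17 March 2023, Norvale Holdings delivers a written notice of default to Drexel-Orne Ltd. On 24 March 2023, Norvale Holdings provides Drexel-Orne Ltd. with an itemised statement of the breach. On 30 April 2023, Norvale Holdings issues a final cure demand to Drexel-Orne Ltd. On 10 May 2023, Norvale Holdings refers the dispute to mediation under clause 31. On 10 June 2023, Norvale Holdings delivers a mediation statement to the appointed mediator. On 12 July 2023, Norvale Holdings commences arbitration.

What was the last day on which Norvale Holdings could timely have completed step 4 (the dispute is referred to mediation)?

Step 4 runs from 17 March 2023, when the default notice is delivered. 57 days after 17 March 2023 is 13 May 2023.

13 May 2023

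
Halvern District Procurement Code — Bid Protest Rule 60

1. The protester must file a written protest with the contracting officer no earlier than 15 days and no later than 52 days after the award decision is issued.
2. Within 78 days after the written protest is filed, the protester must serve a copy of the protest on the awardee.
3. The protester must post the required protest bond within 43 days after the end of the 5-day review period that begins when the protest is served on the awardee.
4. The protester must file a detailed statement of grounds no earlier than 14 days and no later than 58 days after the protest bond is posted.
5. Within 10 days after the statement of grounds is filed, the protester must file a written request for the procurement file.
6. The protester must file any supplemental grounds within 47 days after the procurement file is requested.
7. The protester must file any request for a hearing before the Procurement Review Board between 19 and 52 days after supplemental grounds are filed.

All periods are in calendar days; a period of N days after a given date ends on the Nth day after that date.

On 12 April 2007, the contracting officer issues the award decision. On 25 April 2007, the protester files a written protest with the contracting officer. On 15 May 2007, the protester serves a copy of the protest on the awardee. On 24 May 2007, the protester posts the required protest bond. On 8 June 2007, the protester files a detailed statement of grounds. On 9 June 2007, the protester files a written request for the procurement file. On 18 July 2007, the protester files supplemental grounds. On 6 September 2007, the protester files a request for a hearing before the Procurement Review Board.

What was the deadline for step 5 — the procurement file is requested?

Step 5 runs from 8 June 2007, when the statement of grounds is filed. 10 days after 8 June 2007 is 18 June 2007.

18 June 2007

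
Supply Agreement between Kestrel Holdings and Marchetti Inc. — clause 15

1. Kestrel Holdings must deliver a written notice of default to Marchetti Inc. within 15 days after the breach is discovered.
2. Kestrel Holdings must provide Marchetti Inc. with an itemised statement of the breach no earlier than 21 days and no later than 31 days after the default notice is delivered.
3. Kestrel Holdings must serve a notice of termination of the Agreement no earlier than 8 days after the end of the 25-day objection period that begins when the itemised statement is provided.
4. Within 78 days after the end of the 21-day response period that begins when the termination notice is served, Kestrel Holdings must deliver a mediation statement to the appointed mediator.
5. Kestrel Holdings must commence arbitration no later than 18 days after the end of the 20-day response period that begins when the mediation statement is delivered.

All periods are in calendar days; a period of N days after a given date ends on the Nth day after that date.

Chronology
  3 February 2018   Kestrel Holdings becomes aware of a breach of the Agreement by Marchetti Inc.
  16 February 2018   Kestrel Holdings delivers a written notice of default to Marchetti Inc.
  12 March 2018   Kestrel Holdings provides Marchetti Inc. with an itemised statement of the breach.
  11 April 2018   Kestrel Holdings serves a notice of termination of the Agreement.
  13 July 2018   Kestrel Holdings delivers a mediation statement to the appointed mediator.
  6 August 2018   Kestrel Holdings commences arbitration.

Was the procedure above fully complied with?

Step 1 — counting 15 days from 3 February 2018 (when the breach is discovered) gives a deadline of 18 February 2018; done 16 February 2018 — timely.
Step 2 — 21 and 31 days from 16 February 2018 (when the default notice is delivered) are 9 March 2018 and 19 March 2018 respectively; 12 March 2018 falls inside that range.
Step 3 — must wait 8 days from 6 April 2018 (end of the 25-day objection period, which began when the itemised statement is provided on 12 March 2018), so not before 14 April 2018; acted on 11 April 2018, 3 days prematurely.
That is the first point of non-compliance.

No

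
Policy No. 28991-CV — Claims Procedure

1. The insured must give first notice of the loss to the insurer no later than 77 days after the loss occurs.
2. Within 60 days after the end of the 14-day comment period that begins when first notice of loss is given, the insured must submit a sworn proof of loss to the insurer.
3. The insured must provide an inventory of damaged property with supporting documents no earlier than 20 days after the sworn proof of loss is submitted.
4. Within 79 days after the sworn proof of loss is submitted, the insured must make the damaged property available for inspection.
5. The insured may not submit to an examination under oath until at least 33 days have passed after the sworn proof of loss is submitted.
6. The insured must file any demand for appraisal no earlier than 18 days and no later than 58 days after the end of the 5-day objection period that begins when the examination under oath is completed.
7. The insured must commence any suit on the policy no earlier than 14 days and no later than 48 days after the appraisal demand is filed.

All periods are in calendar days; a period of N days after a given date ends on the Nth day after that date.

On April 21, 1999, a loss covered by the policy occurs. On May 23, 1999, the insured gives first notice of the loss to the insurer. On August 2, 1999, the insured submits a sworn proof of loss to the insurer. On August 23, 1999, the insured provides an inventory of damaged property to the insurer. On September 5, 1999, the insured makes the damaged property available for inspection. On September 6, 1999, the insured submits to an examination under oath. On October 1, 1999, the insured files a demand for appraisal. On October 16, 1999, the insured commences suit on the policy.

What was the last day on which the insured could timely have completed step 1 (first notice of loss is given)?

July 7, 1999

Step 1 runs from April 21, 1999, when the loss occurs. 77 days after April 21, 1999 is July 7, 1999.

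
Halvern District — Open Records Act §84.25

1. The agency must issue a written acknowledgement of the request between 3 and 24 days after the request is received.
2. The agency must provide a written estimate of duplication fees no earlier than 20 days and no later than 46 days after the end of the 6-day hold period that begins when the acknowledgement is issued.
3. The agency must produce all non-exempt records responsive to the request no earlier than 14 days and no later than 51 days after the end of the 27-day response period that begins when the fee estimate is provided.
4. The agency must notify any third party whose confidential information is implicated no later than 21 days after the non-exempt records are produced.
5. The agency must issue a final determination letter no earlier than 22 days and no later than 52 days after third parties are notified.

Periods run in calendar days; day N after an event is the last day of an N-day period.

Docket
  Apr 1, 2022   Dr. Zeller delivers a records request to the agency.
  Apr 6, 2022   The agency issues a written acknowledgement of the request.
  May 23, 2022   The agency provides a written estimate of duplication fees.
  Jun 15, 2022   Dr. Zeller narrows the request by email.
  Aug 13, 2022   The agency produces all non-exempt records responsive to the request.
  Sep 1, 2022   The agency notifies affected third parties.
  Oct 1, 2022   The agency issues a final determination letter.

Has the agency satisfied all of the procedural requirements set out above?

(1) the permitted window runs from Apr 1, 2022 + 3 = Apr 4, 2022 to Apr 1, 2022 + 24 = Apr 25, 2022; done Apr 6, 2022, which is between those dates.
(2) the permitted window runs from Apr 12, 2022 + 20 = May 2, 2022 to Apr 12, 2022 + 46 = May 28, 2022; done May 23, 2022, which is between those dates.
(3) the permitted window runs from Jun 19, 2022 + 14 = Jul 3, 2022 to Jun 19, 2022 + 51 = Aug 9, 2022; done Aug 13, 2022 — 4 days after the window closed.

No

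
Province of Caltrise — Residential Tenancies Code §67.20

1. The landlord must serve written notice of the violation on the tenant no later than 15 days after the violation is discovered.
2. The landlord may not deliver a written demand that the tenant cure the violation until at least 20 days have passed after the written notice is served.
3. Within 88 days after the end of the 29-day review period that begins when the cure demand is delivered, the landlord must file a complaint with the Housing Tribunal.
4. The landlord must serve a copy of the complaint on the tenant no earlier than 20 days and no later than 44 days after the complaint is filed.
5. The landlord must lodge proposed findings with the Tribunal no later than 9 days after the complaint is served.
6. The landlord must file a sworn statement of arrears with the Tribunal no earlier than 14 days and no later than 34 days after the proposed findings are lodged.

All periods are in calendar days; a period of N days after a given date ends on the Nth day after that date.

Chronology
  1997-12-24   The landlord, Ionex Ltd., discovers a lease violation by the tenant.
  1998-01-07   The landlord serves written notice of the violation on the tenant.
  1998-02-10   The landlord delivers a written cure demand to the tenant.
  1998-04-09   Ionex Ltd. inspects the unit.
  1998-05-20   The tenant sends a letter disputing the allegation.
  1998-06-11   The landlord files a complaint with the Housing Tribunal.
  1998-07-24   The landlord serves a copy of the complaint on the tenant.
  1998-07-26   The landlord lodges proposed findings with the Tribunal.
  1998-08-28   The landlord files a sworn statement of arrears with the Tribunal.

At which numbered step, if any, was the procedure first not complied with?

Step 3

Step 1: 15 days after 1997-12-24 (when the violation is discovered) is 1998-01-08; 1998-01-07 is within that limit.
Step 2: the earliest permitted date is 20 days after 1998-01-07 (when the written notice is served), i.e. 1998-01-27; done 1998-02-10 — permitted.
Step 3: 88 days after 1998-03-11 (end of the 29-day review period, which began when the cure demand is delivered on 1998-02-10) is 1998-06-07; 1998-06-11 misses that deadline by 4 days.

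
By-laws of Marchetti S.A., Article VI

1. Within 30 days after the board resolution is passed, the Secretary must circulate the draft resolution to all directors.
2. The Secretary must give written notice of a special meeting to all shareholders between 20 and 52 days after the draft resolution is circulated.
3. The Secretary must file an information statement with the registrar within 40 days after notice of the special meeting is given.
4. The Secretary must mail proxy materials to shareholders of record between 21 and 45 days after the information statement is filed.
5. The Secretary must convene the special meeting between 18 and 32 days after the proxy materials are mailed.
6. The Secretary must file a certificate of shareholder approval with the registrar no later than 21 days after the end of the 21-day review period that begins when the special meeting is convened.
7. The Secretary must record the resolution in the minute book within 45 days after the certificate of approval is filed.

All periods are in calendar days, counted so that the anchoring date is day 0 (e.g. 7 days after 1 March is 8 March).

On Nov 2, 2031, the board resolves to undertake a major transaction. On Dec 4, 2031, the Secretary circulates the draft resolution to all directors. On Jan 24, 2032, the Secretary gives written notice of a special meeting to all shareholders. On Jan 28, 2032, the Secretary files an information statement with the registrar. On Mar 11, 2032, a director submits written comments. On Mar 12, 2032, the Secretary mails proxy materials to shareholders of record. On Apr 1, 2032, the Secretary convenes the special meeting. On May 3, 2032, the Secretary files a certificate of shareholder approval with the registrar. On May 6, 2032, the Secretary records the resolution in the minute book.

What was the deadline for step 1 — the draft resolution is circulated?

Dec 2, 2031

Step 1 runs from Nov 2, 2031, when the board resolution is passed. 30 days after Nov 2, 2031 is Dec 2, 2031.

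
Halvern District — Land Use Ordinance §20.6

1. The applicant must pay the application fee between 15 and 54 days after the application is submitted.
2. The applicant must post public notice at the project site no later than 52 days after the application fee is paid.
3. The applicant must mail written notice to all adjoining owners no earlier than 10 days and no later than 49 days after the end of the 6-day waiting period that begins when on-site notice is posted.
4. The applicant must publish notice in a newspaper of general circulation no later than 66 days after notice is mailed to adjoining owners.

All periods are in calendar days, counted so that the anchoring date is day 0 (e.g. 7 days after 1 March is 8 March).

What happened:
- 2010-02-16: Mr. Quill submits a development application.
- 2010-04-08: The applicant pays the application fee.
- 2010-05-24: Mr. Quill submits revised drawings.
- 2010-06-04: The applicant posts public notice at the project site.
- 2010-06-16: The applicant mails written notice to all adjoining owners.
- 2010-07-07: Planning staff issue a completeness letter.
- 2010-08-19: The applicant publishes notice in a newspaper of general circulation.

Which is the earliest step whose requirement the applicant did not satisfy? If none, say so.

Step 1 — 15 and 54 days from 2010-02-16 (when the application is submitted) are 2010-03-03 and 2010-04-11 respectively; done 2010-04-08 — within the window.
Step 2 — counting 52 days from 2010-04-08 (when the application fee is paid) gives a deadline of 2010-05-30; not done until 2010-06-04, 5 days after the deadline.

Step 2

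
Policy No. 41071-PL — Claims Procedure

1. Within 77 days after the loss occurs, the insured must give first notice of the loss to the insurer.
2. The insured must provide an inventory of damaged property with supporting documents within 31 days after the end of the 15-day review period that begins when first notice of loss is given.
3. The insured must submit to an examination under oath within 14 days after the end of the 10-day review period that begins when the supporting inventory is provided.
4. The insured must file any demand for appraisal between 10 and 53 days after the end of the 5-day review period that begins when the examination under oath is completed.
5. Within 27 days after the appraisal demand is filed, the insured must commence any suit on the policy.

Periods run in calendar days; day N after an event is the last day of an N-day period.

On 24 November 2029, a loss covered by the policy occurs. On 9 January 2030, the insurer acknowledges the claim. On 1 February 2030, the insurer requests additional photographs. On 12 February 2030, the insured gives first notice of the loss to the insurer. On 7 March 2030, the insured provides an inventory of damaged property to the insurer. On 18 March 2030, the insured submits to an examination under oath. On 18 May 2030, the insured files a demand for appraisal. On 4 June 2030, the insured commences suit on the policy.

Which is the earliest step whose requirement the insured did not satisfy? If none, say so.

Step 1: 77 days after 24 November 2029 (when the loss occurs) is 9 February 2030; 12 February 2030 misses that deadline by 3 days.

Step 1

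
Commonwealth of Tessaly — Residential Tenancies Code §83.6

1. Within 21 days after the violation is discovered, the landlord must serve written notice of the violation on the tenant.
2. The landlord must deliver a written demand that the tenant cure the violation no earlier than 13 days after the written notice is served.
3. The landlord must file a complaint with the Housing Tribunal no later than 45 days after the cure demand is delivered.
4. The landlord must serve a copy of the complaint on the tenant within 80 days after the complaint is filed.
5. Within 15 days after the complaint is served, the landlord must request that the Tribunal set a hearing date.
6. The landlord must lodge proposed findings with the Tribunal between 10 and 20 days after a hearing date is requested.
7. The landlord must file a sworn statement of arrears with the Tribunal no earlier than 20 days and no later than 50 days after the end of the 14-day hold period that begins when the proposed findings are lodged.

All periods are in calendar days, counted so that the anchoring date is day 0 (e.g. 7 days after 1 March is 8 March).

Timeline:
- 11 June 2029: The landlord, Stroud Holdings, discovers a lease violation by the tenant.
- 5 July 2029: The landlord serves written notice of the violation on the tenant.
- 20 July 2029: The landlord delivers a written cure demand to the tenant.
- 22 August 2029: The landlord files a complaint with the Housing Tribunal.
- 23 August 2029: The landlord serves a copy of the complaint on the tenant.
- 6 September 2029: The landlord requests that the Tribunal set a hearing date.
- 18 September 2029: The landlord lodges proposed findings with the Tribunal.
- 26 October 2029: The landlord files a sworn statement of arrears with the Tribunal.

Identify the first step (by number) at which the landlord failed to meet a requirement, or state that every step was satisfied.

(1) due by 11 June 2029 + 21 days = 2 July 2029; 5 July 2029 misses that deadline by 3 days.
The procedure was therefore not followed at step 1.

Step 1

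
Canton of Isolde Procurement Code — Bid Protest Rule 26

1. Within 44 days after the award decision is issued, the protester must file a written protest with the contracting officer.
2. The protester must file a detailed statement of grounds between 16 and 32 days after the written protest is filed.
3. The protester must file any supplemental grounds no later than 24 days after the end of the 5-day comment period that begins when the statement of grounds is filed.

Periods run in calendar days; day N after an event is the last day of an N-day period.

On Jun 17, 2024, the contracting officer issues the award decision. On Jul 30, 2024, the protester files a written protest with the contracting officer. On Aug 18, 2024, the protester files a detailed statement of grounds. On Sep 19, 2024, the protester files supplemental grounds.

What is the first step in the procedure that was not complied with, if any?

Step 3

Step 1: 44 days after Jun 17, 2024 (when the award decision is issued) is Jul 31, 2024; Jul 30, 2024 is within that limit.
Step 2: the window is 16–32 days after Jul 30, 2024 (when the written protest is filed), so Aug 15, 2024 through Aug 31, 2024; Aug 18, 2024 falls inside that range.
Step 3: 24 days after Aug 23, 2024 (end of the 5-day comment period, which began when the statement of grounds is filed on Aug 18, 2024) is Sep 16, 2024; done Sep 19, 2024 — 3 days late.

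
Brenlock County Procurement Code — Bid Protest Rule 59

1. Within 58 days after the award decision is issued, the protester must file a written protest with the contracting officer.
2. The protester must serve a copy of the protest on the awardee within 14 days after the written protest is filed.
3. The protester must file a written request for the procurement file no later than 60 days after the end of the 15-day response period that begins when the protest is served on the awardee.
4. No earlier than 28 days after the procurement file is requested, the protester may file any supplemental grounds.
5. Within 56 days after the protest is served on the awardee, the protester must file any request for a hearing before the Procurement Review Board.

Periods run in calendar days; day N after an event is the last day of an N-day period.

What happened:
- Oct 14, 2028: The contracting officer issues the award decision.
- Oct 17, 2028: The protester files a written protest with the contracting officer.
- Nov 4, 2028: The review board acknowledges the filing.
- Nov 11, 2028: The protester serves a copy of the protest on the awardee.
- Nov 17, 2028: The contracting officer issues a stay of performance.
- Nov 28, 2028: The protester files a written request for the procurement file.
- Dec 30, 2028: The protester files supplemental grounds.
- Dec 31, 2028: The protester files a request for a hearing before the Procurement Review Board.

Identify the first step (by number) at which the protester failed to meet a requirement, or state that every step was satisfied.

Step 2

Step 1 — counting 58 days from Oct 14, 2028 (when the award decision is issued) gives a deadline of Dec 11, 2028; done Oct 17, 2028 — timely.
Step 2 — counting 14 days from Oct 17, 2028 (when the written protest is filed) gives a deadline of Oct 31, 2028; done Nov 11, 2028 — 11 days late.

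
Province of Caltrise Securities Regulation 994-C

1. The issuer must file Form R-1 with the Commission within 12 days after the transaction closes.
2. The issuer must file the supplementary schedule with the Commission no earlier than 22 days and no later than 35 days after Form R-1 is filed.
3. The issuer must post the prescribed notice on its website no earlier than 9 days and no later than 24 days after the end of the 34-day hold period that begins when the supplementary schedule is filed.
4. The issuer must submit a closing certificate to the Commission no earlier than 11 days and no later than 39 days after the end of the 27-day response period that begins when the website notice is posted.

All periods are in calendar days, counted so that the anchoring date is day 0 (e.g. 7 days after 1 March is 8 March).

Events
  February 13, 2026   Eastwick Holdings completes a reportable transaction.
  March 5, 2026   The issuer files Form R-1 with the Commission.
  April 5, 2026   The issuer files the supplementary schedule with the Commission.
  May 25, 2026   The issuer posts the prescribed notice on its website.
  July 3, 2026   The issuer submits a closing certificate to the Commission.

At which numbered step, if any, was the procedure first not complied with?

Step 1

Step 1 — counting 12 days from February 13, 2026 (when the transaction closes) gives a deadline of February 25, 2026; done March 5, 2026 — 8 days late.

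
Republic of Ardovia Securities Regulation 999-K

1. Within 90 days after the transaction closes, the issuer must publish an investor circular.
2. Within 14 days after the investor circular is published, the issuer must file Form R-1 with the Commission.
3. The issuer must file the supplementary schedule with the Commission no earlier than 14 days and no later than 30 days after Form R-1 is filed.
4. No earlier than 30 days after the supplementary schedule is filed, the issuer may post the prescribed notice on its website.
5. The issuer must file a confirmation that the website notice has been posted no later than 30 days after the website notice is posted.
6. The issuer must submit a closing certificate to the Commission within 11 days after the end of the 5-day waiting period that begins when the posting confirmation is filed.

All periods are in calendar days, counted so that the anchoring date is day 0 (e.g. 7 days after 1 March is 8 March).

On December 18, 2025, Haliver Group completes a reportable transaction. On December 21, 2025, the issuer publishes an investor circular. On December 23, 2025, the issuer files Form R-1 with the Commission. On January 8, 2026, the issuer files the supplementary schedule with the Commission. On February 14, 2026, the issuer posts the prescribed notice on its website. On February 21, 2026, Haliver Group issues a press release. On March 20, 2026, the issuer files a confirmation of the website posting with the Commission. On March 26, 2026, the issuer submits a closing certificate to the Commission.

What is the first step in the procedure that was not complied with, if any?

Step 1 — counting 90 days from December 18, 2025 (when the transaction closes) gives a deadline of March 18, 2026; December 21, 2025 is within that limit.
Step 2 — counting 14 days from December 21, 2025 (when the investor circular is published) gives a deadline of January 4, 2026; completed December 23, 2025, before the deadline.
Step 3 — 14 and 30 days from December 23, 2025 (when Form R-1 is filed) are January 6, 2026 and January 22, 2026 respectively; January 8, 2026 falls inside that range.
Step 4 — must wait 30 days from January 8, 2026 (when the supplementary schedule is filed), so not before February 7, 2026; done February 14, 2026, after the minimum wait.
Step 5 — counting 30 days from February 14, 2026 (when the website notice is posted) gives a deadline of March 16, 2026; March 20, 2026 misses that deadline by 4 days.
The analysis stops there.

Step 5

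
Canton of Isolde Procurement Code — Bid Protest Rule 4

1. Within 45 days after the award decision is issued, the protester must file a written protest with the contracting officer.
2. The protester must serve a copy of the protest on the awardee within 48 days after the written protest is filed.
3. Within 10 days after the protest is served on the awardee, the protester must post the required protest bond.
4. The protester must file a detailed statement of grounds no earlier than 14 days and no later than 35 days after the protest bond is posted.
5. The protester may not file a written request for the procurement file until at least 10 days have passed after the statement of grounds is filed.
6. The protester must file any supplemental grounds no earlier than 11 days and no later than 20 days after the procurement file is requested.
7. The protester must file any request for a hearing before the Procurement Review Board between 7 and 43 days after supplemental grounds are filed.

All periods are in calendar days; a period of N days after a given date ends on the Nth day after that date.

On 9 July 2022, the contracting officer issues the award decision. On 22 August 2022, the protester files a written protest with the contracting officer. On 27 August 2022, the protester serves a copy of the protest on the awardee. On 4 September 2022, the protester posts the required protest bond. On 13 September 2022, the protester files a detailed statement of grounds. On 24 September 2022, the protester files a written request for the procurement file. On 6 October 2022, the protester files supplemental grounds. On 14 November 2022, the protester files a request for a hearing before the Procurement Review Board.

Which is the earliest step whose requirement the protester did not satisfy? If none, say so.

(1) due by 9 July 2022 + 45 days = 23 August 2022; completed 22 August 2022, before the deadline.
(2) due by 22 August 2022 + 48 days = 9 October 2022; 27 August 2022 is within that limit.
(3) due by 27 August 2022 + 10 days = 6 September 2022; completed 4 September 2022, before the deadline.
(4) the permitted window runs from 4 September 2022 + 14 = 18 September 2022 to 4 September 2022 + 35 = 9 October 2022; 13 September 2022 is 5 days too early.

Step 4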